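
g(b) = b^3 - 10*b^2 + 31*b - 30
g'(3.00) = -2.00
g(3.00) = 0.00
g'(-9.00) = 454.00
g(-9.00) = -1848.00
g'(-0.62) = 44.55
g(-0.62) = -53.30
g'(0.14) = 28.26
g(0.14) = -25.85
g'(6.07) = 20.13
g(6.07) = 13.37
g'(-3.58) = 141.05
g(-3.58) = -315.03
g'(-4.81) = 196.61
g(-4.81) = -521.76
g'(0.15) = 28.07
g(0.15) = -25.57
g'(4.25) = 0.19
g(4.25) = -2.11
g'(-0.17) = 34.49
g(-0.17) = -35.56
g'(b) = 3*b^2 - 20*b + 31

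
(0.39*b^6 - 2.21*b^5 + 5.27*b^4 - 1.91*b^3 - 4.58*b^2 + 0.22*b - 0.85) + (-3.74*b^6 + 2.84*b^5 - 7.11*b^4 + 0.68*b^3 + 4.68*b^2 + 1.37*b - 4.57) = -3.35*b^6 + 0.63*b^5 - 1.84*b^4 - 1.23*b^3 + 0.0999999999999996*b^2 + 1.59*b - 5.42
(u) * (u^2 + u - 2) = u^3 + u^2 - 2*u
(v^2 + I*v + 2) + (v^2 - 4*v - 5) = 2*v^2 - 4*v + I*v - 3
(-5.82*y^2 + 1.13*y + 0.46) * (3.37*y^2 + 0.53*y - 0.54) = -19.6134*y^4 + 0.723499999999999*y^3 + 5.2919*y^2 - 0.3664*y - 0.2484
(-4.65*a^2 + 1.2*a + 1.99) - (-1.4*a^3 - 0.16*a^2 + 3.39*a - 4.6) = 1.4*a^3 - 4.49*a^2 - 2.19*a + 6.59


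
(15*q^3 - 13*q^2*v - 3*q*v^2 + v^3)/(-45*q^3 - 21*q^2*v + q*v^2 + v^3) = (-q + v)/(3*q + v)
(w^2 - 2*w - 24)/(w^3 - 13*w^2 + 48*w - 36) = (w + 4)/(w^2 - 7*w + 6)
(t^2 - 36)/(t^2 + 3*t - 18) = (t - 6)/(t - 3)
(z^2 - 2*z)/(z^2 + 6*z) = (z - 2)/(z + 6)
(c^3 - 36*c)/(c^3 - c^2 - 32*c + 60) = c*(c - 6)/(c^2 - 7*c + 10)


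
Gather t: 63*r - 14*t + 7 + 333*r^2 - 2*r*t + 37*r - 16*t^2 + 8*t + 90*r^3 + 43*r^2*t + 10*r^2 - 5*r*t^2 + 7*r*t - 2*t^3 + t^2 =90*r^3 + 343*r^2 + 100*r - 2*t^3 + t^2*(-5*r - 15) + t*(43*r^2 + 5*r - 6) + 7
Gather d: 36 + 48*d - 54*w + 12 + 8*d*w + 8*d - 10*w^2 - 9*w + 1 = d*(8*w + 56) - 10*w^2 - 63*w + 49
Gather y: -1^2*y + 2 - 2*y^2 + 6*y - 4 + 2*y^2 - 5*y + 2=0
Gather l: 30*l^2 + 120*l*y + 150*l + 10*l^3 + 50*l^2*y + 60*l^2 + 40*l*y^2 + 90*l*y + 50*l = 10*l^3 + l^2*(50*y + 90) + l*(40*y^2 + 210*y + 200)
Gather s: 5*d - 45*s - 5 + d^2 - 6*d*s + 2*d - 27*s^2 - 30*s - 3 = d^2 + 7*d - 27*s^2 + s*(-6*d - 75) - 8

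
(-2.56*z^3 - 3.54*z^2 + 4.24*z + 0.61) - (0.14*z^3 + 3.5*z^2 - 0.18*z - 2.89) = -2.7*z^3 - 7.04*z^2 + 4.42*z + 3.5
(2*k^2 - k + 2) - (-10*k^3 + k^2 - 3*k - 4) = 10*k^3 + k^2 + 2*k + 6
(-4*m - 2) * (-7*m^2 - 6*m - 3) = 28*m^3 + 38*m^2 + 24*m + 6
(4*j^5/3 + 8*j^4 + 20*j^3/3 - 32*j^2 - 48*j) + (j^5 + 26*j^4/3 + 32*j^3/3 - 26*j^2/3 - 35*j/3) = 7*j^5/3 + 50*j^4/3 + 52*j^3/3 - 122*j^2/3 - 179*j/3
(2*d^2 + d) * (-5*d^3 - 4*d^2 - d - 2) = -10*d^5 - 13*d^4 - 6*d^3 - 5*d^2 - 2*d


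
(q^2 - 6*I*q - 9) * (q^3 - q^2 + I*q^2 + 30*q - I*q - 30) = q^5 - q^4 - 5*I*q^4 + 27*q^3 + 5*I*q^3 - 27*q^2 - 189*I*q^2 - 270*q + 189*I*q + 270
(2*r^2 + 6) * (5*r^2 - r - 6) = 10*r^4 - 2*r^3 + 18*r^2 - 6*r - 36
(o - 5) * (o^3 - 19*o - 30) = o^4 - 5*o^3 - 19*o^2 + 65*o + 150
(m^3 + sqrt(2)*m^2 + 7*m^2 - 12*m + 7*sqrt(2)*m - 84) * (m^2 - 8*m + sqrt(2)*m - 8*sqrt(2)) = m^5 - m^4 + 2*sqrt(2)*m^4 - 66*m^3 - 2*sqrt(2)*m^3 - 124*sqrt(2)*m^2 + 10*m^2 + 12*sqrt(2)*m + 560*m + 672*sqrt(2)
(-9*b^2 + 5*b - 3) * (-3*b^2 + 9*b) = 27*b^4 - 96*b^3 + 54*b^2 - 27*b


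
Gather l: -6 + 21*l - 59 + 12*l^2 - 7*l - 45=12*l^2 + 14*l - 110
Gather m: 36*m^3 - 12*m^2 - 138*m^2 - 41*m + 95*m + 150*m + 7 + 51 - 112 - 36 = 36*m^3 - 150*m^2 + 204*m - 90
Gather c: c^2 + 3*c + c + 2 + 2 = c^2 + 4*c + 4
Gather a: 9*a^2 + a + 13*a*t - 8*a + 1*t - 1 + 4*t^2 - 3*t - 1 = 9*a^2 + a*(13*t - 7) + 4*t^2 - 2*t - 2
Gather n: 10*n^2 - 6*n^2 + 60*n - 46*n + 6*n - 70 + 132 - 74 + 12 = 4*n^2 + 20*n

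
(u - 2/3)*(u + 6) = u^2 + 16*u/3 - 4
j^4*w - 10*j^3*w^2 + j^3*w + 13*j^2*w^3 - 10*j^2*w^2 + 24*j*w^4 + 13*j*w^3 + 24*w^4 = (j - 8*w)*(j - 3*w)*(j + w)*(j*w + w)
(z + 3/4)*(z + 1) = z^2 + 7*z/4 + 3/4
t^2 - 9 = (t - 3)*(t + 3)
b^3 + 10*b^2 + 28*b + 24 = (b + 2)^2*(b + 6)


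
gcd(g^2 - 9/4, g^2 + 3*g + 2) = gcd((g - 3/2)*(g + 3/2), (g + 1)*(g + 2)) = 1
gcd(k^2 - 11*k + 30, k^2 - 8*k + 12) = k - 6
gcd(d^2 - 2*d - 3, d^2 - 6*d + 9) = d - 3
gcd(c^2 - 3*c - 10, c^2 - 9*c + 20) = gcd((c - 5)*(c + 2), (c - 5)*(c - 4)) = c - 5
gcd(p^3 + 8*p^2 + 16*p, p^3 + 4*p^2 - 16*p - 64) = p^2 + 8*p + 16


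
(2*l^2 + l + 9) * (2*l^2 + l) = 4*l^4 + 4*l^3 + 19*l^2 + 9*l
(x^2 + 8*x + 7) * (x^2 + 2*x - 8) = x^4 + 10*x^3 + 15*x^2 - 50*x - 56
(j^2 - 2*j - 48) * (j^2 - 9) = j^4 - 2*j^3 - 57*j^2 + 18*j + 432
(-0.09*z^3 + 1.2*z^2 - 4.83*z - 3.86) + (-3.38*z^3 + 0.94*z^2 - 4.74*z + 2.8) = -3.47*z^3 + 2.14*z^2 - 9.57*z - 1.06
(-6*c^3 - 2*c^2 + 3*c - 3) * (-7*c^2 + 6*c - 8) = 42*c^5 - 22*c^4 + 15*c^3 + 55*c^2 - 42*c + 24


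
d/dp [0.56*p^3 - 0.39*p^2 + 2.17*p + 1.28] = 1.68*p^2 - 0.78*p + 2.17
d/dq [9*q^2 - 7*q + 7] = 18*q - 7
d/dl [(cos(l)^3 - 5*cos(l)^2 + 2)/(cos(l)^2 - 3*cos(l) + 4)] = (-cos(l)^4 + 6*cos(l)^3 - 27*cos(l)^2 + 44*cos(l) - 6)*sin(l)/(sin(l)^2 + 3*cos(l) - 5)^2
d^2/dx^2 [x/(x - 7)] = 14/(x - 7)^3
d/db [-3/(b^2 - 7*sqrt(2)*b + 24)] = 3*(2*b - 7*sqrt(2))/(b^2 - 7*sqrt(2)*b + 24)^2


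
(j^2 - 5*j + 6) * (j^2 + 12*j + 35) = j^4 + 7*j^3 - 19*j^2 - 103*j + 210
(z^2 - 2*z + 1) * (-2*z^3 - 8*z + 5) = -2*z^5 + 4*z^4 - 10*z^3 + 21*z^2 - 18*z + 5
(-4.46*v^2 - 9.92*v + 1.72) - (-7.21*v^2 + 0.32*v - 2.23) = 2.75*v^2 - 10.24*v + 3.95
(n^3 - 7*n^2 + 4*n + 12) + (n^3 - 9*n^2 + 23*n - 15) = 2*n^3 - 16*n^2 + 27*n - 3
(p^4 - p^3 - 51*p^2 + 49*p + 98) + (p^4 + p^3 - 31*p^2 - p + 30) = 2*p^4 - 82*p^2 + 48*p + 128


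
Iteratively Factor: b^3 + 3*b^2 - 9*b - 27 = (b - 3)*(b^2 + 6*b + 9) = (b - 3)*(b + 3)*(b + 3)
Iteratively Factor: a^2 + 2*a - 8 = (a - 2)*(a + 4)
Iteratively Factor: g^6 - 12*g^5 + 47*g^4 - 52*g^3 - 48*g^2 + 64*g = (g - 4)*(g^5 - 8*g^4 + 15*g^3 + 8*g^2 - 16*g) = (g - 4)*(g + 1)*(g^4 - 9*g^3 + 24*g^2 - 16*g) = g*(g - 4)*(g + 1)*(g^3 - 9*g^2 + 24*g - 16) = g*(g - 4)^2*(g + 1)*(g^2 - 5*g + 4) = g*(g - 4)^3*(g + 1)*(g - 1)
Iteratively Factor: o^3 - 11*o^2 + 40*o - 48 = (o - 4)*(o^2 - 7*o + 12) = (o - 4)^2*(o - 3)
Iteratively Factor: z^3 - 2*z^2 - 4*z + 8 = (z + 2)*(z^2 - 4*z + 4) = (z - 2)*(z + 2)*(z - 2)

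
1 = 1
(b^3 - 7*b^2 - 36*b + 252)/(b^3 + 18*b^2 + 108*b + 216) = (b^2 - 13*b + 42)/(b^2 + 12*b + 36)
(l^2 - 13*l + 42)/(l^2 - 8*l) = (l^2 - 13*l + 42)/(l*(l - 8))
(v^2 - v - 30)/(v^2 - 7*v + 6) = (v + 5)/(v - 1)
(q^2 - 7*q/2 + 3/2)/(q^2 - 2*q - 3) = (q - 1/2)/(q + 1)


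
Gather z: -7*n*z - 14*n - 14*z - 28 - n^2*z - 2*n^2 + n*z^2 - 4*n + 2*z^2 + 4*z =-2*n^2 - 18*n + z^2*(n + 2) + z*(-n^2 - 7*n - 10) - 28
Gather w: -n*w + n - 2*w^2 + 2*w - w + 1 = n - 2*w^2 + w*(1 - n) + 1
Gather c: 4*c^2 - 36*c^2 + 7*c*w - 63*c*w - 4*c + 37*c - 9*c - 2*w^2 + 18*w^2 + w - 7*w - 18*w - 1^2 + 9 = -32*c^2 + c*(24 - 56*w) + 16*w^2 - 24*w + 8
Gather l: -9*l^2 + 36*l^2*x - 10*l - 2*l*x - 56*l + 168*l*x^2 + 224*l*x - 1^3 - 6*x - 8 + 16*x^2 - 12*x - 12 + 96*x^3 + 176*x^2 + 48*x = l^2*(36*x - 9) + l*(168*x^2 + 222*x - 66) + 96*x^3 + 192*x^2 + 30*x - 21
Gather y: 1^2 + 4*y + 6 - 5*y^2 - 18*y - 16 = -5*y^2 - 14*y - 9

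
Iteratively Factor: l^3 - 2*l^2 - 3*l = (l - 3)*(l^2 + l) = l*(l - 3)*(l + 1)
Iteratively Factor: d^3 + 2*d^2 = (d)*(d^2 + 2*d) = d^2*(d + 2)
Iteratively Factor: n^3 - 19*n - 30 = (n + 3)*(n^2 - 3*n - 10) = (n + 2)*(n + 3)*(n - 5)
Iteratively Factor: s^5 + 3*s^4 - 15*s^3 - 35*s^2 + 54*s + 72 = (s + 3)*(s^4 - 15*s^2 + 10*s + 24) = (s - 2)*(s + 3)*(s^3 + 2*s^2 - 11*s - 12) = (s - 2)*(s + 3)*(s + 4)*(s^2 - 2*s - 3) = (s - 2)*(s + 1)*(s + 3)*(s + 4)*(s - 3)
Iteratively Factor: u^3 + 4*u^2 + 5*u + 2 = (u + 1)*(u^2 + 3*u + 2) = (u + 1)^2*(u + 2)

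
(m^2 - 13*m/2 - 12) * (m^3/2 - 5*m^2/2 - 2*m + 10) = m^5/2 - 23*m^4/4 + 33*m^3/4 + 53*m^2 - 41*m - 120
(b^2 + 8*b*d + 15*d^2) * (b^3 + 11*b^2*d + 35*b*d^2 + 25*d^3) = b^5 + 19*b^4*d + 138*b^3*d^2 + 470*b^2*d^3 + 725*b*d^4 + 375*d^5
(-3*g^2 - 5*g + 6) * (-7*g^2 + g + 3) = 21*g^4 + 32*g^3 - 56*g^2 - 9*g + 18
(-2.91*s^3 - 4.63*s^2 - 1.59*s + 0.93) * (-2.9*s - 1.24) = 8.439*s^4 + 17.0354*s^3 + 10.3522*s^2 - 0.7254*s - 1.1532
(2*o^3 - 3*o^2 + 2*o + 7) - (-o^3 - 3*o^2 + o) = 3*o^3 + o + 7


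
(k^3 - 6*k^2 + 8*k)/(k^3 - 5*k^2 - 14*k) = (-k^2 + 6*k - 8)/(-k^2 + 5*k + 14)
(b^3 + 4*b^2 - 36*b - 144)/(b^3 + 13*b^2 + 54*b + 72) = (b - 6)/(b + 3)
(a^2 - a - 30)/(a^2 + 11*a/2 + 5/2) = 2*(a - 6)/(2*a + 1)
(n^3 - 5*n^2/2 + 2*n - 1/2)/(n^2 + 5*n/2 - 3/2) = (n^2 - 2*n + 1)/(n + 3)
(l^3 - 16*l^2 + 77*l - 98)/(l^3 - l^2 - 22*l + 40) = (l^2 - 14*l + 49)/(l^2 + l - 20)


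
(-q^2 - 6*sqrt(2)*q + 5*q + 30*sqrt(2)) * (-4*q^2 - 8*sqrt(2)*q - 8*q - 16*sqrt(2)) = 4*q^4 - 12*q^3 + 32*sqrt(2)*q^3 - 96*sqrt(2)*q^2 + 56*q^2 - 320*sqrt(2)*q - 288*q - 960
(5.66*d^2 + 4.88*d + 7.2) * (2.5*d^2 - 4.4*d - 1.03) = 14.15*d^4 - 12.704*d^3 - 9.3018*d^2 - 36.7064*d - 7.416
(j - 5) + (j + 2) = 2*j - 3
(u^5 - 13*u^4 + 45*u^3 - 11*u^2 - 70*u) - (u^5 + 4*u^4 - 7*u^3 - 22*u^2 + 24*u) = -17*u^4 + 52*u^3 + 11*u^2 - 94*u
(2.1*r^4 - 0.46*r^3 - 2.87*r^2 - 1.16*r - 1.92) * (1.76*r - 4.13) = 3.696*r^5 - 9.4826*r^4 - 3.1514*r^3 + 9.8115*r^2 + 1.4116*r + 7.9296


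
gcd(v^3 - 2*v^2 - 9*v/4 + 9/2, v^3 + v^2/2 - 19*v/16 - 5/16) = 1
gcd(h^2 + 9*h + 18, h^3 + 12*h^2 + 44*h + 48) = h + 6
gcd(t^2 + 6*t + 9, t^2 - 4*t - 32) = 1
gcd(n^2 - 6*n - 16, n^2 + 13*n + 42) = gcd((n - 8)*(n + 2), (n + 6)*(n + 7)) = 1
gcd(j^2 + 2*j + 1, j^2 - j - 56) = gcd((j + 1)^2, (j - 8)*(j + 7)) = 1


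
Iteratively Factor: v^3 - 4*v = (v)*(v^2 - 4) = v*(v + 2)*(v - 2)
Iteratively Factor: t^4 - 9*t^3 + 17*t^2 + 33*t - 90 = (t - 5)*(t^3 - 4*t^2 - 3*t + 18) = (t - 5)*(t + 2)*(t^2 - 6*t + 9) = (t - 5)*(t - 3)*(t + 2)*(t - 3)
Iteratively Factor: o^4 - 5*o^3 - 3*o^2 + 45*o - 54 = (o + 3)*(o^3 - 8*o^2 + 21*o - 18) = (o - 3)*(o + 3)*(o^2 - 5*o + 6) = (o - 3)^2*(o + 3)*(o - 2)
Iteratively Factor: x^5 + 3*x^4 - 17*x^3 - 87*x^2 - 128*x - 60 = (x + 3)*(x^4 - 17*x^2 - 36*x - 20) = (x + 1)*(x + 3)*(x^3 - x^2 - 16*x - 20) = (x + 1)*(x + 2)*(x + 3)*(x^2 - 3*x - 10) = (x - 5)*(x + 1)*(x + 2)*(x + 3)*(x + 2)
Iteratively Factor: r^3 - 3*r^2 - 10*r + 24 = (r + 3)*(r^2 - 6*r + 8) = (r - 4)*(r + 3)*(r - 2)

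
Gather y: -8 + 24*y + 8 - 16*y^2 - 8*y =-16*y^2 + 16*y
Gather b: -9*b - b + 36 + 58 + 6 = 100 - 10*b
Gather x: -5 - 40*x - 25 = -40*x - 30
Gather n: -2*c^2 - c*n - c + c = -2*c^2 - c*n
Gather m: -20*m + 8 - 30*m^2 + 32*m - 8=-30*m^2 + 12*m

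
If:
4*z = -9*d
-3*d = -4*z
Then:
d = 0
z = 0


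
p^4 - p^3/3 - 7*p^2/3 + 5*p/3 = p*(p - 1)^2*(p + 5/3)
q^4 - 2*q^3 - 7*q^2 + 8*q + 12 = (q - 3)*(q - 2)*(q + 1)*(q + 2)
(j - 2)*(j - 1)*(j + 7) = j^3 + 4*j^2 - 19*j + 14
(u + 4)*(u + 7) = u^2 + 11*u + 28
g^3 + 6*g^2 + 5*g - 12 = (g - 1)*(g + 3)*(g + 4)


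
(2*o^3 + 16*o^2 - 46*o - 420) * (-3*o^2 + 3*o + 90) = -6*o^5 - 42*o^4 + 366*o^3 + 2562*o^2 - 5400*o - 37800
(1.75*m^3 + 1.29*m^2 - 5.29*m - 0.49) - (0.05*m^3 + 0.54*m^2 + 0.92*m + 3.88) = 1.7*m^3 + 0.75*m^2 - 6.21*m - 4.37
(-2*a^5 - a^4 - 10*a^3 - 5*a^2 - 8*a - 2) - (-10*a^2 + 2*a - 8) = -2*a^5 - a^4 - 10*a^3 + 5*a^2 - 10*a + 6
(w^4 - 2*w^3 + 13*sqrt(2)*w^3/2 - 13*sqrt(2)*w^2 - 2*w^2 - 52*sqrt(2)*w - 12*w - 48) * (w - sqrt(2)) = w^5 - 2*w^4 + 11*sqrt(2)*w^4/2 - 11*sqrt(2)*w^3 - 15*w^3 - 50*sqrt(2)*w^2 + 14*w^2 + 12*sqrt(2)*w + 56*w + 48*sqrt(2)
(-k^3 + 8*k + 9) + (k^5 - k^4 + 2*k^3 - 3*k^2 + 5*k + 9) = k^5 - k^4 + k^3 - 3*k^2 + 13*k + 18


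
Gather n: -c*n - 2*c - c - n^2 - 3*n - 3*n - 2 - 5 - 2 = -3*c - n^2 + n*(-c - 6) - 9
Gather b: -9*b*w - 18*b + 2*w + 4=b*(-9*w - 18) + 2*w + 4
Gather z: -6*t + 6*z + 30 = -6*t + 6*z + 30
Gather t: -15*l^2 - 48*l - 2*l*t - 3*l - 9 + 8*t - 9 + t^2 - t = -15*l^2 - 51*l + t^2 + t*(7 - 2*l) - 18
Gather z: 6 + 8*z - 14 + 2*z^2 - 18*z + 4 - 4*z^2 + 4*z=-2*z^2 - 6*z - 4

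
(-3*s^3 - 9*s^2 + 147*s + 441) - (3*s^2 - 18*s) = -3*s^3 - 12*s^2 + 165*s + 441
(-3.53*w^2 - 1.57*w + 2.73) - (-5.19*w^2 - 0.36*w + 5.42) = 1.66*w^2 - 1.21*w - 2.69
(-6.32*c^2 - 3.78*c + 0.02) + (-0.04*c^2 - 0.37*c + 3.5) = -6.36*c^2 - 4.15*c + 3.52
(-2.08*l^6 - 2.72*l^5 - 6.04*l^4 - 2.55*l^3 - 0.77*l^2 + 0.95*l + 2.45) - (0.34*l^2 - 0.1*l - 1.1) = -2.08*l^6 - 2.72*l^5 - 6.04*l^4 - 2.55*l^3 - 1.11*l^2 + 1.05*l + 3.55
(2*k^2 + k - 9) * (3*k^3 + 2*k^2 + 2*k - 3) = 6*k^5 + 7*k^4 - 21*k^3 - 22*k^2 - 21*k + 27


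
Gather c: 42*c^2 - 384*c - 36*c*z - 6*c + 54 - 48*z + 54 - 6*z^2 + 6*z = 42*c^2 + c*(-36*z - 390) - 6*z^2 - 42*z + 108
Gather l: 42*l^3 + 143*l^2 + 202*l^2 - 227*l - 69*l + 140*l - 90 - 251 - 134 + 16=42*l^3 + 345*l^2 - 156*l - 459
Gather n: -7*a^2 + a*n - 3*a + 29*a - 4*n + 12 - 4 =-7*a^2 + 26*a + n*(a - 4) + 8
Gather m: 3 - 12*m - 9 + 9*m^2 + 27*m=9*m^2 + 15*m - 6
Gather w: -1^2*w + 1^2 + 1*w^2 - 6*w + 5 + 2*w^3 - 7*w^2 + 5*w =2*w^3 - 6*w^2 - 2*w + 6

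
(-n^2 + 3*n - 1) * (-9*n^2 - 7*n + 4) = 9*n^4 - 20*n^3 - 16*n^2 + 19*n - 4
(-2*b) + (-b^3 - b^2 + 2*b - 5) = -b^3 - b^2 - 5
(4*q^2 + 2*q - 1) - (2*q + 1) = 4*q^2 - 2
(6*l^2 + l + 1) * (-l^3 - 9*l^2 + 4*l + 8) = -6*l^5 - 55*l^4 + 14*l^3 + 43*l^2 + 12*l + 8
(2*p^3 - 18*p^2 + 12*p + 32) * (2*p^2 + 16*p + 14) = 4*p^5 - 4*p^4 - 236*p^3 + 4*p^2 + 680*p + 448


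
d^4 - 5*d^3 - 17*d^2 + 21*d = d*(d - 7)*(d - 1)*(d + 3)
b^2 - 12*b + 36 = (b - 6)^2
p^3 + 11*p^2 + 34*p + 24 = (p + 1)*(p + 4)*(p + 6)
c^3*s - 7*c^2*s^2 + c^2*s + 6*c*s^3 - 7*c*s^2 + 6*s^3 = (c - 6*s)*(c - s)*(c*s + s)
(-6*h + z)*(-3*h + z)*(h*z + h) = 18*h^3*z + 18*h^3 - 9*h^2*z^2 - 9*h^2*z + h*z^3 + h*z^2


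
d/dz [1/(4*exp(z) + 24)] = -exp(z)/(4*(exp(z) + 6)^2)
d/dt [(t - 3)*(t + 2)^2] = (t + 2)*(3*t - 4)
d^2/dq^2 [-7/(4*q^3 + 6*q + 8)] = 21*(2*q*(2*q^3 + 3*q + 4) - 3*(2*q^2 + 1)^2)/(2*q^3 + 3*q + 4)^3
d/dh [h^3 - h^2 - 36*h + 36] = 3*h^2 - 2*h - 36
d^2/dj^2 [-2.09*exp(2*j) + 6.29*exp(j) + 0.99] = (6.29 - 8.36*exp(j))*exp(j)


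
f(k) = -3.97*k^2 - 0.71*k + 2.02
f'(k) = -7.94*k - 0.71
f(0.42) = 1.02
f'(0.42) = -4.04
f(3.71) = -55.26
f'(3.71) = -30.17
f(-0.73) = 0.42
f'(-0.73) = 5.09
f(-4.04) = -59.91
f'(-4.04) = 31.37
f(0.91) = -1.91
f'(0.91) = -7.94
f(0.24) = 1.62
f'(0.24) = -2.62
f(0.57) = 0.33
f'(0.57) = -5.24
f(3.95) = -62.73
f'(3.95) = -32.07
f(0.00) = 2.02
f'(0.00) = -0.71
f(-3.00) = -31.58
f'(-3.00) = 23.11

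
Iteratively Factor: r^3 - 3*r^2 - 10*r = (r - 5)*(r^2 + 2*r) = (r - 5)*(r + 2)*(r)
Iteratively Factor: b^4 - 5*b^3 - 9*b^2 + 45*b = (b + 3)*(b^3 - 8*b^2 + 15*b) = (b - 5)*(b + 3)*(b^2 - 3*b) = b*(b - 5)*(b + 3)*(b - 3)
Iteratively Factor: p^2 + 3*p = (p + 3)*(p)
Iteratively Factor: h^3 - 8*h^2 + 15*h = (h - 3)*(h^2 - 5*h) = (h - 5)*(h - 3)*(h)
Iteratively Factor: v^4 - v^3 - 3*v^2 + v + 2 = (v - 2)*(v^3 + v^2 - v - 1) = (v - 2)*(v + 1)*(v^2 - 1) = (v - 2)*(v + 1)^2*(v - 1)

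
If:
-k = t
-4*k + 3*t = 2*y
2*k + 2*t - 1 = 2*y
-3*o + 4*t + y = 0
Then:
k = 1/7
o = -5/14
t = -1/7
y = -1/2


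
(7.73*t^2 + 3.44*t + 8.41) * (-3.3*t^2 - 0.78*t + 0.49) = -25.509*t^4 - 17.3814*t^3 - 26.6485*t^2 - 4.8742*t + 4.1209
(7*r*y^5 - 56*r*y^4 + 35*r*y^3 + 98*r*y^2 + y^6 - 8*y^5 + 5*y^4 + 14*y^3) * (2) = 14*r*y^5 - 112*r*y^4 + 70*r*y^3 + 196*r*y^2 + 2*y^6 - 16*y^5 + 10*y^4 + 28*y^3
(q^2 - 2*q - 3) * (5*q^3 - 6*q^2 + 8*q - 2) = 5*q^5 - 16*q^4 + 5*q^3 - 20*q + 6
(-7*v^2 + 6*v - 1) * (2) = -14*v^2 + 12*v - 2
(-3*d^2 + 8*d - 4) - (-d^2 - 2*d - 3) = -2*d^2 + 10*d - 1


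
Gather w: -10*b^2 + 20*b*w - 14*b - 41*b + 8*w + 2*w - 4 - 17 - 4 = -10*b^2 - 55*b + w*(20*b + 10) - 25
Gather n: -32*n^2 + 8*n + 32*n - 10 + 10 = -32*n^2 + 40*n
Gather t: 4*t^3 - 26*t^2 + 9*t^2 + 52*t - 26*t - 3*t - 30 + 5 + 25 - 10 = 4*t^3 - 17*t^2 + 23*t - 10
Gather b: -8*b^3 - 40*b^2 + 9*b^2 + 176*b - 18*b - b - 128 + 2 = -8*b^3 - 31*b^2 + 157*b - 126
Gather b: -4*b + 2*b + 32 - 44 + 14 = 2 - 2*b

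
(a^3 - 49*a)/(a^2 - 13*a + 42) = a*(a + 7)/(a - 6)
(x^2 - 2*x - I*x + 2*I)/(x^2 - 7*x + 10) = (x - I)/(x - 5)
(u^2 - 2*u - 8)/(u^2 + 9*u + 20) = (u^2 - 2*u - 8)/(u^2 + 9*u + 20)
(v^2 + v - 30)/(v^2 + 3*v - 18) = (v - 5)/(v - 3)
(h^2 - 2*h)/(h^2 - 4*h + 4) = h/(h - 2)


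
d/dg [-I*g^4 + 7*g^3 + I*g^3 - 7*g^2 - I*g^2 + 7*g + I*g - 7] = -4*I*g^3 + 3*g^2*(7 + I) - 2*g*(7 + I) + 7 + I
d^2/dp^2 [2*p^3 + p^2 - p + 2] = 12*p + 2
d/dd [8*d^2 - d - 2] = 16*d - 1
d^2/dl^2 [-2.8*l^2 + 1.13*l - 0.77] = -5.60000000000000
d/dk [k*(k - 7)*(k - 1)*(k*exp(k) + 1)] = k^4*exp(k) - 4*k^3*exp(k) - 17*k^2*exp(k) + 3*k^2 + 14*k*exp(k) - 16*k + 7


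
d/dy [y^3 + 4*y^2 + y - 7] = 3*y^2 + 8*y + 1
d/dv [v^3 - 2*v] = 3*v^2 - 2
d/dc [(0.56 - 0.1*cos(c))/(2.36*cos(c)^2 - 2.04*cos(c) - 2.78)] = (-0.236*cos(c)^2 + 2.6432*cos(c) - 1.4204)*sin(c)/(5.5696*cos(c)^4 - 9.6288*cos(c)^3 - 8.96*cos(c)^2 + 11.3424*cos(c) + 7.7284)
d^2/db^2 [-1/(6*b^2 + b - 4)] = 2*(36*b^2 + 6*b - (12*b + 1)^2 - 24)/(6*b^2 + b - 4)^3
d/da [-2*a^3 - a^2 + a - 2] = -6*a^2 - 2*a + 1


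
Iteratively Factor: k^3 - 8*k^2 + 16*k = (k - 4)*(k^2 - 4*k) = k*(k - 4)*(k - 4)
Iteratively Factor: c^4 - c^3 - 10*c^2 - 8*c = (c + 1)*(c^3 - 2*c^2 - 8*c) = c*(c + 1)*(c^2 - 2*c - 8) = c*(c + 1)*(c + 2)*(c - 4)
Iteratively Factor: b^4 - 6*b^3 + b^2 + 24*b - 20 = (b - 1)*(b^3 - 5*b^2 - 4*b + 20) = (b - 1)*(b + 2)*(b^2 - 7*b + 10) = (b - 2)*(b - 1)*(b + 2)*(b - 5)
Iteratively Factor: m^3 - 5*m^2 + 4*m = (m - 4)*(m^2 - m) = (m - 4)*(m - 1)*(m)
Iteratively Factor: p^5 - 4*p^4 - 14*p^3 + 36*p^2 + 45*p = (p + 3)*(p^4 - 7*p^3 + 7*p^2 + 15*p) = (p - 3)*(p + 3)*(p^3 - 4*p^2 - 5*p) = p*(p - 3)*(p + 3)*(p^2 - 4*p - 5) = p*(p - 5)*(p - 3)*(p + 3)*(p + 1)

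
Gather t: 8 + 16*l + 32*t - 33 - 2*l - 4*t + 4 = 14*l + 28*t - 21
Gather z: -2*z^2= -2*z^2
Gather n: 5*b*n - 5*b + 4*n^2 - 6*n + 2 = -5*b + 4*n^2 + n*(5*b - 6) + 2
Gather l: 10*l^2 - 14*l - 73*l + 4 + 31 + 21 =10*l^2 - 87*l + 56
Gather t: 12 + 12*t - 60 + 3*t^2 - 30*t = 3*t^2 - 18*t - 48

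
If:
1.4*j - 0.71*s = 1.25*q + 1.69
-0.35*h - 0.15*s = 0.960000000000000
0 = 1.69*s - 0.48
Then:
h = -2.86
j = 0.892857142857143*q + 1.35118343195266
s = 0.28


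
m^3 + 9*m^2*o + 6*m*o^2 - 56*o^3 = (m - 2*o)*(m + 4*o)*(m + 7*o)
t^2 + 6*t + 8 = (t + 2)*(t + 4)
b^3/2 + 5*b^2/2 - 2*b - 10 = (b/2 + 1)*(b - 2)*(b + 5)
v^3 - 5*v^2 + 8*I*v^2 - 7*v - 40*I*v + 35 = (v - 5)*(v + I)*(v + 7*I)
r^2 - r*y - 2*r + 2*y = (r - 2)*(r - y)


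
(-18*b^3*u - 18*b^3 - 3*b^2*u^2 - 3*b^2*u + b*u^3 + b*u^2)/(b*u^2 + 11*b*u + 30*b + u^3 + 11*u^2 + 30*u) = b*(-18*b^2*u - 18*b^2 - 3*b*u^2 - 3*b*u + u^3 + u^2)/(b*u^2 + 11*b*u + 30*b + u^3 + 11*u^2 + 30*u)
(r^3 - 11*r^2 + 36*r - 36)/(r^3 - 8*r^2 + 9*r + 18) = (r - 2)/(r + 1)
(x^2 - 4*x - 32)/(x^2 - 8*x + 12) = (x^2 - 4*x - 32)/(x^2 - 8*x + 12)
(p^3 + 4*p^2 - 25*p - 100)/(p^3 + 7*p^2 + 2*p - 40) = (p - 5)/(p - 2)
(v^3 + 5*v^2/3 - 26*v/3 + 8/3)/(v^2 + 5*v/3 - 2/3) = (v^2 + 2*v - 8)/(v + 2)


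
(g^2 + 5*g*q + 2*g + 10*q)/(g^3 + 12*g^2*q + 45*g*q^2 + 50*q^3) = (g + 2)/(g^2 + 7*g*q + 10*q^2)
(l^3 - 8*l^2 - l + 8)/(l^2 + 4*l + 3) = (l^2 - 9*l + 8)/(l + 3)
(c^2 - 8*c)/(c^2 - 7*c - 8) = c/(c + 1)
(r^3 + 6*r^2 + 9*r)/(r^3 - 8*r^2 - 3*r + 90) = r*(r + 3)/(r^2 - 11*r + 30)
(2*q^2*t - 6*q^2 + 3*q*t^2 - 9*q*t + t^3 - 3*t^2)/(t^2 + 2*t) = (2*q^2*t - 6*q^2 + 3*q*t^2 - 9*q*t + t^3 - 3*t^2)/(t*(t + 2))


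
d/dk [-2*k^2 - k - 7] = -4*k - 1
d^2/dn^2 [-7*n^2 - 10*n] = -14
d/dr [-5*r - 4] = -5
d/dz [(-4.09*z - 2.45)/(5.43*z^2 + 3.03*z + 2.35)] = (22.2087*z^2 + 26.607*z - 2.188)/(29.4849*z^4 + 32.9058*z^3 + 34.7019*z^2 + 14.241*z + 5.5225)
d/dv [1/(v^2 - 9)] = -2*v/(v^2 - 9)^2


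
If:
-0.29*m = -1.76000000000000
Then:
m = 6.07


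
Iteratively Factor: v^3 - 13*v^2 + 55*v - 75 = (v - 5)*(v^2 - 8*v + 15) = (v - 5)^2*(v - 3)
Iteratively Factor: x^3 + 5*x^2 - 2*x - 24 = (x + 3)*(x^2 + 2*x - 8) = (x - 2)*(x + 3)*(x + 4)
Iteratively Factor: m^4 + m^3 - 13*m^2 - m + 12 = (m - 1)*(m^3 + 2*m^2 - 11*m - 12) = (m - 1)*(m + 4)*(m^2 - 2*m - 3) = (m - 1)*(m + 1)*(m + 4)*(m - 3)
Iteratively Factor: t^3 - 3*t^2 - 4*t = (t - 4)*(t^2 + t) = t*(t - 4)*(t + 1)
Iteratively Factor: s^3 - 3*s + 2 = (s + 2)*(s^2 - 2*s + 1) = (s - 1)*(s + 2)*(s - 1)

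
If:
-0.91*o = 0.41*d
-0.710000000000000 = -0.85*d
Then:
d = 0.84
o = -0.38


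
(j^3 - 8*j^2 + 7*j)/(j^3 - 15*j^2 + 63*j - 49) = j/(j - 7)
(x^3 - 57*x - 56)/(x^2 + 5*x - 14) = (x^2 - 7*x - 8)/(x - 2)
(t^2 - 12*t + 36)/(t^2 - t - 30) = (t - 6)/(t + 5)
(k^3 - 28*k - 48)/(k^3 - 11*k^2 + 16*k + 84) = (k + 4)/(k - 7)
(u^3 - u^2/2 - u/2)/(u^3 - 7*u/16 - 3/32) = 16*u*(u - 1)/(16*u^2 - 8*u - 3)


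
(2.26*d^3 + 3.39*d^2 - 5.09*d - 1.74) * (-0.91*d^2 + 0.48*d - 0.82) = -2.0566*d^5 - 2.0001*d^4 + 4.4059*d^3 - 3.6396*d^2 + 3.3386*d + 1.4268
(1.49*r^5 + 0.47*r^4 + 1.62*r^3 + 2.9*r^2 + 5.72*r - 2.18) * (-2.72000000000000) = -4.0528*r^5 - 1.2784*r^4 - 4.4064*r^3 - 7.888*r^2 - 15.5584*r + 5.9296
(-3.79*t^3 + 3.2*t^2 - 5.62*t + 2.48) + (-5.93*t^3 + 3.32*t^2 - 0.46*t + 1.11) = -9.72*t^3 + 6.52*t^2 - 6.08*t + 3.59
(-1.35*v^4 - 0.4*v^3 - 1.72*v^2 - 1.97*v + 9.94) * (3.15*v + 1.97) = -4.2525*v^5 - 3.9195*v^4 - 6.206*v^3 - 9.5939*v^2 + 27.4301*v + 19.5818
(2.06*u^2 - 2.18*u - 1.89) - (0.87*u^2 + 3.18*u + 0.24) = 1.19*u^2 - 5.36*u - 2.13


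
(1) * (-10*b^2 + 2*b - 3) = -10*b^2 + 2*b - 3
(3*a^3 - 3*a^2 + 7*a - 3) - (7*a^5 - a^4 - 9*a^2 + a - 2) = -7*a^5 + a^4 + 3*a^3 + 6*a^2 + 6*a - 1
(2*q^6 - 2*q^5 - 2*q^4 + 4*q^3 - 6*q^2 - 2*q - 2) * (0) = 0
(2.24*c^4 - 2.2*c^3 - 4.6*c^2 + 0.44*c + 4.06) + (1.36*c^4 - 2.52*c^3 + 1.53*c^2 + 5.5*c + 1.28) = 3.6*c^4 - 4.72*c^3 - 3.07*c^2 + 5.94*c + 5.34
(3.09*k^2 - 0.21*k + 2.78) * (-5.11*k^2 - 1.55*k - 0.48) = -15.7899*k^4 - 3.7164*k^3 - 15.3635*k^2 - 4.2082*k - 1.3344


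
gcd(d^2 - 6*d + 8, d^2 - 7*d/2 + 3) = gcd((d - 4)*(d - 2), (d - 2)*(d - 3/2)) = d - 2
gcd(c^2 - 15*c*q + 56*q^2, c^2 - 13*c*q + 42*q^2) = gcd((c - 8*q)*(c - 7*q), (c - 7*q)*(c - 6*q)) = -c + 7*q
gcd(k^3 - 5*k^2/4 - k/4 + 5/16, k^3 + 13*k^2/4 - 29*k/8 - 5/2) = k^2 - 3*k/4 - 5/8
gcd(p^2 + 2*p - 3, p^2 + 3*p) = p + 3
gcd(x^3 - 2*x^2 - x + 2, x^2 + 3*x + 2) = x + 1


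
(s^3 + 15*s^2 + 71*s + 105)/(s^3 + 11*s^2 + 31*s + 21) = (s + 5)/(s + 1)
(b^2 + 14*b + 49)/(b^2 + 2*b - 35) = (b + 7)/(b - 5)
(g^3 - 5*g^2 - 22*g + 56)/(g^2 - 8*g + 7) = (g^2 + 2*g - 8)/(g - 1)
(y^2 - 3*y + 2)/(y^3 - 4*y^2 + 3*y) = (y - 2)/(y*(y - 3))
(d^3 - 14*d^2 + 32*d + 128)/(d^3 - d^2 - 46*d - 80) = (d - 8)/(d + 5)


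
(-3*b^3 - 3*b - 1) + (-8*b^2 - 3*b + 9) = -3*b^3 - 8*b^2 - 6*b + 8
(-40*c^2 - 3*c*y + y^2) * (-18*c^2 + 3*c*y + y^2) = 720*c^4 - 66*c^3*y - 67*c^2*y^2 + y^4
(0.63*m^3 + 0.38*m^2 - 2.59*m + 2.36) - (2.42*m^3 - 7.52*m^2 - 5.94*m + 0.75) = -1.79*m^3 + 7.9*m^2 + 3.35*m + 1.61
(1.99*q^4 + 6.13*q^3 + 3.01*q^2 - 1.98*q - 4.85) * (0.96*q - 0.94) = 1.9104*q^5 + 4.0142*q^4 - 2.8726*q^3 - 4.7302*q^2 - 2.7948*q + 4.559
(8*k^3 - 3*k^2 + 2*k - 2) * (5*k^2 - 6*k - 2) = 40*k^5 - 63*k^4 + 12*k^3 - 16*k^2 + 8*k + 4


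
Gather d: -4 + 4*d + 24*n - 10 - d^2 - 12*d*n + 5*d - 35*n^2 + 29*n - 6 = -d^2 + d*(9 - 12*n) - 35*n^2 + 53*n - 20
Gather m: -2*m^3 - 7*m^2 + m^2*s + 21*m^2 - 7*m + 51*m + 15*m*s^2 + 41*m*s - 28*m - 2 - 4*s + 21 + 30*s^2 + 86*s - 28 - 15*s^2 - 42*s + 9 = -2*m^3 + m^2*(s + 14) + m*(15*s^2 + 41*s + 16) + 15*s^2 + 40*s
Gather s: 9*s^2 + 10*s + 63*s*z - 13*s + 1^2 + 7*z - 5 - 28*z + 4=9*s^2 + s*(63*z - 3) - 21*z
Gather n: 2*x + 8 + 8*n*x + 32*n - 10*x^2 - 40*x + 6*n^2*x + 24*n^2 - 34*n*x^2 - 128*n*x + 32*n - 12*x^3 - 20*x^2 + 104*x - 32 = n^2*(6*x + 24) + n*(-34*x^2 - 120*x + 64) - 12*x^3 - 30*x^2 + 66*x - 24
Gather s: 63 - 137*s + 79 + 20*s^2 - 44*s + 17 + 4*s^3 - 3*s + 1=4*s^3 + 20*s^2 - 184*s + 160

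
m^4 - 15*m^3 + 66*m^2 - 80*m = m*(m - 8)*(m - 5)*(m - 2)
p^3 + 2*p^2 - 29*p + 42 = (p - 3)*(p - 2)*(p + 7)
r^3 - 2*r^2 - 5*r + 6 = (r - 3)*(r - 1)*(r + 2)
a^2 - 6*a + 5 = (a - 5)*(a - 1)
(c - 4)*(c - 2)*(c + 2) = c^3 - 4*c^2 - 4*c + 16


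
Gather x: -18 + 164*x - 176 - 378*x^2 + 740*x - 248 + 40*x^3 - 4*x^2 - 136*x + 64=40*x^3 - 382*x^2 + 768*x - 378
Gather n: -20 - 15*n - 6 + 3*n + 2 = -12*n - 24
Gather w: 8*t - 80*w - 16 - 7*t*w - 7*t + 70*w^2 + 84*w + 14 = t + 70*w^2 + w*(4 - 7*t) - 2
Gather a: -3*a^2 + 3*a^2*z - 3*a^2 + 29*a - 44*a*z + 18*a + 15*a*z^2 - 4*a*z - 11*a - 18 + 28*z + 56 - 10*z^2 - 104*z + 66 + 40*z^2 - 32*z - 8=a^2*(3*z - 6) + a*(15*z^2 - 48*z + 36) + 30*z^2 - 108*z + 96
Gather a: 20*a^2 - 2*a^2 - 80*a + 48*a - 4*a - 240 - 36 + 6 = 18*a^2 - 36*a - 270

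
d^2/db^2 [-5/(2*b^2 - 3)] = 60*(-2*b^2 - 1)/(2*b^2 - 3)^3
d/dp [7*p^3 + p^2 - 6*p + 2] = 21*p^2 + 2*p - 6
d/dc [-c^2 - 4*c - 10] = -2*c - 4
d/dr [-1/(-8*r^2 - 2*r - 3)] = 2*(-8*r - 1)/(8*r^2 + 2*r + 3)^2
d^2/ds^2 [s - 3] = 0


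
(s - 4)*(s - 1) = s^2 - 5*s + 4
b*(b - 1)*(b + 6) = b^3 + 5*b^2 - 6*b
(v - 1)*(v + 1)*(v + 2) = v^3 + 2*v^2 - v - 2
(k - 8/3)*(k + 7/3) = k^2 - k/3 - 56/9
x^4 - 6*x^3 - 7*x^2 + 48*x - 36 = (x - 6)*(x - 2)*(x - 1)*(x + 3)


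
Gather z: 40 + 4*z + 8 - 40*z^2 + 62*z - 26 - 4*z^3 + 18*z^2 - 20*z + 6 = -4*z^3 - 22*z^2 + 46*z + 28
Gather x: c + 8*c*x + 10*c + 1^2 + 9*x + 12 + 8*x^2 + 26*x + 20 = 11*c + 8*x^2 + x*(8*c + 35) + 33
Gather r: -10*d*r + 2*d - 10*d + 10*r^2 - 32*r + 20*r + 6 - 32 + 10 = -8*d + 10*r^2 + r*(-10*d - 12) - 16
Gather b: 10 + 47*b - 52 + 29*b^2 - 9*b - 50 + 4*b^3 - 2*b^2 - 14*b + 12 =4*b^3 + 27*b^2 + 24*b - 80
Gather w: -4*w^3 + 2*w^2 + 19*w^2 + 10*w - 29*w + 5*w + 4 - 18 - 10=-4*w^3 + 21*w^2 - 14*w - 24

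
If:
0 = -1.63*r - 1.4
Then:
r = -0.86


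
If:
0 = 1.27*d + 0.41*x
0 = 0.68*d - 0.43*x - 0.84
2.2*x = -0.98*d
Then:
No Solution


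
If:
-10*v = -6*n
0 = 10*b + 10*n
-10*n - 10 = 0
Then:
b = 1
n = -1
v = -3/5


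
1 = 1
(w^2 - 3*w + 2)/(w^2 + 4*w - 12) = (w - 1)/(w + 6)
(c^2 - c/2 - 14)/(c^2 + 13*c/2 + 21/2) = (c - 4)/(c + 3)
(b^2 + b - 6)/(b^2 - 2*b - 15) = (b - 2)/(b - 5)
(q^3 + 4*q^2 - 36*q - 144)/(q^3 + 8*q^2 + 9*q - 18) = (q^2 - 2*q - 24)/(q^2 + 2*q - 3)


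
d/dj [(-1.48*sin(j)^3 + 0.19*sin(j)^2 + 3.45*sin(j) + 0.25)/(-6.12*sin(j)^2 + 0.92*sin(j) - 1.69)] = (9.0576*sin(j)^4 - 2.7232*sin(j)^3 + 28.7924*sin(j)^2 + 2.4178*sin(j) - 6.0605)*cos(j)/(37.4544*sin(j)^4 - 11.2608*sin(j)^3 + 21.532*sin(j)^2 - 3.1096*sin(j) + 2.8561)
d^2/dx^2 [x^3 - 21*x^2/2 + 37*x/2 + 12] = 6*x - 21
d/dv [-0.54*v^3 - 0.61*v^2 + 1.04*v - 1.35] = -1.62*v^2 - 1.22*v + 1.04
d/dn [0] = 0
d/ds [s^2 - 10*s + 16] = 2*s - 10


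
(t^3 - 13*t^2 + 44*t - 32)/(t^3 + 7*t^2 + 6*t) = (t^3 - 13*t^2 + 44*t - 32)/(t*(t^2 + 7*t + 6))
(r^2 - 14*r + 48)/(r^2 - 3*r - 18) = (r - 8)/(r + 3)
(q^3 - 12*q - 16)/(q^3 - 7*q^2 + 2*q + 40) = (q + 2)/(q - 5)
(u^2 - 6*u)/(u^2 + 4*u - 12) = u*(u - 6)/(u^2 + 4*u - 12)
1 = 1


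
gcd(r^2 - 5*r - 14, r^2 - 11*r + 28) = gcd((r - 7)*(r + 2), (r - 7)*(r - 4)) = r - 7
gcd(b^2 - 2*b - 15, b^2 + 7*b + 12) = b + 3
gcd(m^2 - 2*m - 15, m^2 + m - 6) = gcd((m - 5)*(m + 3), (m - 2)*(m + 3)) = m + 3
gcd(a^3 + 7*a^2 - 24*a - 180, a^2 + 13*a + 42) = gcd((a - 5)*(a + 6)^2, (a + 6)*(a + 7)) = a + 6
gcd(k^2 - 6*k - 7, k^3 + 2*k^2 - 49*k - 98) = k - 7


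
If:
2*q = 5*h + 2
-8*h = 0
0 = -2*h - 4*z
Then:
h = 0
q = 1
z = 0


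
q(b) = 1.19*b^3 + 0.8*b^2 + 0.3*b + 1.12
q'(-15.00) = 779.55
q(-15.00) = -3839.63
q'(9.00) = 303.87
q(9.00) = 936.13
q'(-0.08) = 0.19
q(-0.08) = 1.10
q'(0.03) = 0.35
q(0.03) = 1.13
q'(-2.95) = 26.65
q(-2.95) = -23.35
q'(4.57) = 82.17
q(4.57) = 132.78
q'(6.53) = 162.98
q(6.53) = 368.54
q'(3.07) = 38.86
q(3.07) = 44.01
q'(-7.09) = 168.41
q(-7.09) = -384.91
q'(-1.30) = 4.25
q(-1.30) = -0.53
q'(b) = 3.57*b^2 + 1.6*b + 0.3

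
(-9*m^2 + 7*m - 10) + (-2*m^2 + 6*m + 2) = -11*m^2 + 13*m - 8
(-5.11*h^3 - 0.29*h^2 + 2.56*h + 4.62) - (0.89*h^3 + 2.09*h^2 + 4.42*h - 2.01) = -6.0*h^3 - 2.38*h^2 - 1.86*h + 6.63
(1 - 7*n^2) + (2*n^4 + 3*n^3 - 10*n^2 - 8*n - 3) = 2*n^4 + 3*n^3 - 17*n^2 - 8*n - 2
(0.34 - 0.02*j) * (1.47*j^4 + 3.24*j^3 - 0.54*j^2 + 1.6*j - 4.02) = -0.0294*j^5 + 0.435*j^4 + 1.1124*j^3 - 0.2156*j^2 + 0.6244*j - 1.3668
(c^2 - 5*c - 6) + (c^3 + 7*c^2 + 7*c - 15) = c^3 + 8*c^2 + 2*c - 21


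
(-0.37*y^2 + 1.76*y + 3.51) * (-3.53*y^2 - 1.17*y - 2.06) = 1.3061*y^4 - 5.7799*y^3 - 13.6873*y^2 - 7.7323*y - 7.2306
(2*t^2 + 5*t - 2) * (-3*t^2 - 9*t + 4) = -6*t^4 - 33*t^3 - 31*t^2 + 38*t - 8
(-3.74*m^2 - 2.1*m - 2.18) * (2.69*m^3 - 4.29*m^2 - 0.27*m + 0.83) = -10.0606*m^5 + 10.3956*m^4 + 4.1546*m^3 + 6.815*m^2 - 1.1544*m - 1.8094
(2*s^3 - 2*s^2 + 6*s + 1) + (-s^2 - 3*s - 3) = 2*s^3 - 3*s^2 + 3*s - 2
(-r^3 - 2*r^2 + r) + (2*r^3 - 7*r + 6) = r^3 - 2*r^2 - 6*r + 6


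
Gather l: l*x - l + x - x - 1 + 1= l*(x - 1)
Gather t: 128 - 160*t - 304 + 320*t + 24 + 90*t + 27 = 250*t - 125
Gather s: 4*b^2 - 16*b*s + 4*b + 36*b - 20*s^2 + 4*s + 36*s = 4*b^2 + 40*b - 20*s^2 + s*(40 - 16*b)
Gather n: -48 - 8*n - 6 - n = -9*n - 54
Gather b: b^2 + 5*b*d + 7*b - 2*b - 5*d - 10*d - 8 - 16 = b^2 + b*(5*d + 5) - 15*d - 24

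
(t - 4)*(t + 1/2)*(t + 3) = t^3 - t^2/2 - 25*t/2 - 6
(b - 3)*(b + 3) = b^2 - 9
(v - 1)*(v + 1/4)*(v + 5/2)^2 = v^4 + 17*v^3/4 + 9*v^2/4 - 95*v/16 - 25/16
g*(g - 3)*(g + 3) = g^3 - 9*g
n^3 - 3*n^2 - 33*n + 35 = (n - 7)*(n - 1)*(n + 5)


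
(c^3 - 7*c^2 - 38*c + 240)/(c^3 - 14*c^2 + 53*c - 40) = (c + 6)/(c - 1)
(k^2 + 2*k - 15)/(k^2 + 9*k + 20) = (k - 3)/(k + 4)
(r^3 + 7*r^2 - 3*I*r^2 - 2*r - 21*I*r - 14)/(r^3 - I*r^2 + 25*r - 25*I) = (r^2 + r*(7 - 2*I) - 14*I)/(r^2 + 25)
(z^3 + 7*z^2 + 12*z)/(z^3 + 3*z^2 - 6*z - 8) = z*(z + 3)/(z^2 - z - 2)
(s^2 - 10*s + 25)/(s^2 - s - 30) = (-s^2 + 10*s - 25)/(-s^2 + s + 30)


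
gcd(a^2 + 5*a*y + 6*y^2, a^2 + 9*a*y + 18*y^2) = a + 3*y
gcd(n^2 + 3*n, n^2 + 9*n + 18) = n + 3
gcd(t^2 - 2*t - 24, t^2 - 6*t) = t - 6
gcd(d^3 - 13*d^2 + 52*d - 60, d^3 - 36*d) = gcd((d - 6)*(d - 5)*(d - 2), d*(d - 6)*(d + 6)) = d - 6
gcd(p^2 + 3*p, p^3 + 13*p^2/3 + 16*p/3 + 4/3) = 1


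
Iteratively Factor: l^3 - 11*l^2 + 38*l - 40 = (l - 4)*(l^2 - 7*l + 10) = (l - 4)*(l - 2)*(l - 5)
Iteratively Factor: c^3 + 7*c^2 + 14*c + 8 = (c + 2)*(c^2 + 5*c + 4) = (c + 2)*(c + 4)*(c + 1)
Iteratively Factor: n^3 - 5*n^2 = (n - 5)*(n^2) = n*(n - 5)*(n)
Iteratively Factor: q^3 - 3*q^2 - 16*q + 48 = (q - 4)*(q^2 + q - 12) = (q - 4)*(q + 4)*(q - 3)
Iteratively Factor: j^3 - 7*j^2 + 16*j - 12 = (j - 2)*(j^2 - 5*j + 6) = (j - 3)*(j - 2)*(j - 2)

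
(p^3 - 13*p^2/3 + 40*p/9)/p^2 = p - 13/3 + 40/(9*p)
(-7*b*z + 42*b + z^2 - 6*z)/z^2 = -7*b/z + 42*b/z^2 + 1 - 6/z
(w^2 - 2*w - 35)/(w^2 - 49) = (w + 5)/(w + 7)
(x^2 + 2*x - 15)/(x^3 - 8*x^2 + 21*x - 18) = (x + 5)/(x^2 - 5*x + 6)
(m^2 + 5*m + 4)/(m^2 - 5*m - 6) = (m + 4)/(m - 6)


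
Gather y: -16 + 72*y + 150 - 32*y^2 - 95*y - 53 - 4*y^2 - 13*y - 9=-36*y^2 - 36*y + 72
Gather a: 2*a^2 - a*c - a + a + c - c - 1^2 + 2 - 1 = 2*a^2 - a*c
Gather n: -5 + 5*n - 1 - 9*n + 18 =12 - 4*n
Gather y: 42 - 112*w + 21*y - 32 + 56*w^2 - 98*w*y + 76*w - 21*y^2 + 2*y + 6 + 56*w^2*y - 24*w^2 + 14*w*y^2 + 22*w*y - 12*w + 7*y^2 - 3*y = 32*w^2 - 48*w + y^2*(14*w - 14) + y*(56*w^2 - 76*w + 20) + 16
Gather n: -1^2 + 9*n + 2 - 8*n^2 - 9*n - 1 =-8*n^2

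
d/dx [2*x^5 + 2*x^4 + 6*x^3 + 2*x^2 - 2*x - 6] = 10*x^4 + 8*x^3 + 18*x^2 + 4*x - 2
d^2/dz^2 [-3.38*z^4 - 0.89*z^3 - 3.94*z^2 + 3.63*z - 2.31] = -40.56*z^2 - 5.34*z - 7.88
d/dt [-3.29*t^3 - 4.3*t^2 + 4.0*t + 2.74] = -9.87*t^2 - 8.6*t + 4.0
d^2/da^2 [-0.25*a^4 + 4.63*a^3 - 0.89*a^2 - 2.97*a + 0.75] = -3.0*a^2 + 27.78*a - 1.78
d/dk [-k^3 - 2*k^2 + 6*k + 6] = -3*k^2 - 4*k + 6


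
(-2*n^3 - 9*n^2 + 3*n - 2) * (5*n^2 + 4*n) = -10*n^5 - 53*n^4 - 21*n^3 + 2*n^2 - 8*n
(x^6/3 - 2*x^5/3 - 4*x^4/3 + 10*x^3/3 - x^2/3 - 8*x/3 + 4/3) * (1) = x^6/3 - 2*x^5/3 - 4*x^4/3 + 10*x^3/3 - x^2/3 - 8*x/3 + 4/3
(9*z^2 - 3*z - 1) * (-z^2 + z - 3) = -9*z^4 + 12*z^3 - 29*z^2 + 8*z + 3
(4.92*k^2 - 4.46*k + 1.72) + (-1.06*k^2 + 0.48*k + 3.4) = 3.86*k^2 - 3.98*k + 5.12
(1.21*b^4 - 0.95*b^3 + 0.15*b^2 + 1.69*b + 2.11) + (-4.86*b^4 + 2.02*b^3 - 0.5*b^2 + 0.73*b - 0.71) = -3.65*b^4 + 1.07*b^3 - 0.35*b^2 + 2.42*b + 1.4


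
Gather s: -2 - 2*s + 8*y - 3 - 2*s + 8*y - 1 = -4*s + 16*y - 6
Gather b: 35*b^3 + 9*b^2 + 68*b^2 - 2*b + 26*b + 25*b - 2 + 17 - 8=35*b^3 + 77*b^2 + 49*b + 7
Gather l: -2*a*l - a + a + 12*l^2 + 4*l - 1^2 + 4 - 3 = 12*l^2 + l*(4 - 2*a)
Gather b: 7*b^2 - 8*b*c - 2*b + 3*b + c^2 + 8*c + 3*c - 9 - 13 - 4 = 7*b^2 + b*(1 - 8*c) + c^2 + 11*c - 26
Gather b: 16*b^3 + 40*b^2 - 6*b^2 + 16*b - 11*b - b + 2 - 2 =16*b^3 + 34*b^2 + 4*b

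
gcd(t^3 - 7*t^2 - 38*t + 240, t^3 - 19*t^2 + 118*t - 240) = t^2 - 13*t + 40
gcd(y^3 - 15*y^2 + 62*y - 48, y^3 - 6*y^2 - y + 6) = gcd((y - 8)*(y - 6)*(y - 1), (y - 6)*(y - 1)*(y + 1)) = y^2 - 7*y + 6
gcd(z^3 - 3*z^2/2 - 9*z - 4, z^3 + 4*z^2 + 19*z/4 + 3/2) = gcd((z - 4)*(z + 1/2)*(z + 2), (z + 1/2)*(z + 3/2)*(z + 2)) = z^2 + 5*z/2 + 1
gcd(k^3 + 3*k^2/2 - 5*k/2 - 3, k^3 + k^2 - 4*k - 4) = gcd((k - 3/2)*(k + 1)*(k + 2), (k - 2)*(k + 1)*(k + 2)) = k^2 + 3*k + 2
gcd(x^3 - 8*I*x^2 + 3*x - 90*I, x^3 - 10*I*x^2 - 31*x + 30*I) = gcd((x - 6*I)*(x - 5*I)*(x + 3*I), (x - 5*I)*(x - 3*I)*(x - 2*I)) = x - 5*I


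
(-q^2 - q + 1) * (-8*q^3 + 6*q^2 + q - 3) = 8*q^5 + 2*q^4 - 15*q^3 + 8*q^2 + 4*q - 3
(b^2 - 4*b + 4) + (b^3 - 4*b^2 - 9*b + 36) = b^3 - 3*b^2 - 13*b + 40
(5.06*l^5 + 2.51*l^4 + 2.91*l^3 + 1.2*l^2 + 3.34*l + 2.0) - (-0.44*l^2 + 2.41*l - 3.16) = 5.06*l^5 + 2.51*l^4 + 2.91*l^3 + 1.64*l^2 + 0.93*l + 5.16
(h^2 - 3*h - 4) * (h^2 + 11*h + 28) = h^4 + 8*h^3 - 9*h^2 - 128*h - 112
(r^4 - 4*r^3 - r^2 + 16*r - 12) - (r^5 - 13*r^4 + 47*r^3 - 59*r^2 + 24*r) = -r^5 + 14*r^4 - 51*r^3 + 58*r^2 - 8*r - 12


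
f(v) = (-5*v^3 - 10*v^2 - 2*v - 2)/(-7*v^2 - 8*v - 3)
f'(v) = (14*v + 8)*(-5*v^3 - 10*v^2 - 2*v - 2)/(-7*v^2 - 8*v - 3)^2 + (-15*v^2 - 20*v - 2)/(-7*v^2 - 8*v - 3) = (35*v^4 + 80*v^3 + 111*v^2 + 32*v - 10)/(49*v^4 + 112*v^3 + 106*v^2 + 48*v + 9)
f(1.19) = 1.20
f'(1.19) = 0.78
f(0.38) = 0.64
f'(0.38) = 0.47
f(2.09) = 1.90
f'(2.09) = 0.77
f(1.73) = 1.62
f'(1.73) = 0.77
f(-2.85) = -1.03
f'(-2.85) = 0.92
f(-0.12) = 0.89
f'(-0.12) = -2.70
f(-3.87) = -1.90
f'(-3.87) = 0.80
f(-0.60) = 4.61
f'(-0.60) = -3.83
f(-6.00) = -3.53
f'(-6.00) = 0.74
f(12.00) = 9.13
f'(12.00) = 0.72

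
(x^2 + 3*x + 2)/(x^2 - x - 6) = (x + 1)/(x - 3)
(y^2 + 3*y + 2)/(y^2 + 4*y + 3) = (y + 2)/(y + 3)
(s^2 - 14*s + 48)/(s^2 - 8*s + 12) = (s - 8)/(s - 2)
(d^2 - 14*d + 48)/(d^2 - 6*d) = (d - 8)/d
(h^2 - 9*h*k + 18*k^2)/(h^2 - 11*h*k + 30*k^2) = (h - 3*k)/(h - 5*k)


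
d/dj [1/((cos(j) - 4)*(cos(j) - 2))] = 2*(cos(j) - 3)*sin(j)/((cos(j) - 4)^2*(cos(j) - 2)^2)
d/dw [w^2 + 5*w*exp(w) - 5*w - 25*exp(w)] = 5*w*exp(w) + 2*w - 20*exp(w) - 5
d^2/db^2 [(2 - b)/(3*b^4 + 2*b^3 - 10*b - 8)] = 4*(-2*(b - 2)*(6*b^3 + 3*b^2 - 5)^2 + (6*b^3 + 3*b^2 + 3*b*(b - 2)*(3*b + 1) - 5)*(3*b^4 + 2*b^3 - 10*b - 8))/(3*b^4 + 2*b^3 - 10*b - 8)^3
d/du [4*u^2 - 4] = 8*u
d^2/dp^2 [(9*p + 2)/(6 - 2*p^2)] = (p^2*(-36*p - 8) + (27*p + 2)*(p^2 - 3))/(p^2 - 3)^3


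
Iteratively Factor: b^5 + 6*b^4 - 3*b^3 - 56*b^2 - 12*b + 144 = (b + 4)*(b^4 + 2*b^3 - 11*b^2 - 12*b + 36) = (b + 3)*(b + 4)*(b^3 - b^2 - 8*b + 12) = (b + 3)^2*(b + 4)*(b^2 - 4*b + 4) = (b - 2)*(b + 3)^2*(b + 4)*(b - 2)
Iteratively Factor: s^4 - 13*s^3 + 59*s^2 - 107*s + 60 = (s - 4)*(s^3 - 9*s^2 + 23*s - 15) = (s - 5)*(s - 4)*(s^2 - 4*s + 3) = (s - 5)*(s - 4)*(s - 3)*(s - 1)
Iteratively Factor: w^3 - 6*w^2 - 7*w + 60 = (w - 4)*(w^2 - 2*w - 15) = (w - 4)*(w + 3)*(w - 5)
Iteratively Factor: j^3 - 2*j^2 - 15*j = (j + 3)*(j^2 - 5*j) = (j - 5)*(j + 3)*(j)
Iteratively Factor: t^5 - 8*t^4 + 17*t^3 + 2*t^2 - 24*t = (t + 1)*(t^4 - 9*t^3 + 26*t^2 - 24*t) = (t - 3)*(t + 1)*(t^3 - 6*t^2 + 8*t) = (t - 3)*(t - 2)*(t + 1)*(t^2 - 4*t) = (t - 4)*(t - 3)*(t - 2)*(t + 1)*(t)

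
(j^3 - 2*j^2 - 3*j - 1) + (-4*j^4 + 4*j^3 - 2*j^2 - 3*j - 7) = -4*j^4 + 5*j^3 - 4*j^2 - 6*j - 8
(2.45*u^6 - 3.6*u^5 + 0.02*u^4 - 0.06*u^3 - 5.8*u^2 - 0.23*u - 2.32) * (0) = 0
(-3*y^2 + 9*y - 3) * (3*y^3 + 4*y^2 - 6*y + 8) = -9*y^5 + 15*y^4 + 45*y^3 - 90*y^2 + 90*y - 24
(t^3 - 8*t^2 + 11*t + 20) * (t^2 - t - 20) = t^5 - 9*t^4 - t^3 + 169*t^2 - 240*t - 400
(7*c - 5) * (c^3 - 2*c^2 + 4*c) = 7*c^4 - 19*c^3 + 38*c^2 - 20*c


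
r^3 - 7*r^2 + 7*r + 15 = (r - 5)*(r - 3)*(r + 1)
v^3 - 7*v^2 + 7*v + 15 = (v - 5)*(v - 3)*(v + 1)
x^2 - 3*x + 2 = (x - 2)*(x - 1)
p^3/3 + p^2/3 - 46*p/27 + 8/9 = (p/3 + 1)*(p - 4/3)*(p - 2/3)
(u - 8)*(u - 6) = u^2 - 14*u + 48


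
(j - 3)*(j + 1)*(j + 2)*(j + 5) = j^4 + 5*j^3 - 7*j^2 - 41*j - 30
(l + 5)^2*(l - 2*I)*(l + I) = l^4 + 10*l^3 - I*l^3 + 27*l^2 - 10*I*l^2 + 20*l - 25*I*l + 50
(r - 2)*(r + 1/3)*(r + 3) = r^3 + 4*r^2/3 - 17*r/3 - 2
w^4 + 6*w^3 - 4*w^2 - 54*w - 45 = (w - 3)*(w + 1)*(w + 3)*(w + 5)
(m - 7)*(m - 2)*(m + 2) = m^3 - 7*m^2 - 4*m + 28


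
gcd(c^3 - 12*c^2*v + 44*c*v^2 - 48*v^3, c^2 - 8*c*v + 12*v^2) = c^2 - 8*c*v + 12*v^2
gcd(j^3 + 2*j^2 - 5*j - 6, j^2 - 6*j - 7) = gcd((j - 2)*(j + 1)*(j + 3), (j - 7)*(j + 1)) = j + 1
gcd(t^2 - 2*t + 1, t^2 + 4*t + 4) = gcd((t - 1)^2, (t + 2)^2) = 1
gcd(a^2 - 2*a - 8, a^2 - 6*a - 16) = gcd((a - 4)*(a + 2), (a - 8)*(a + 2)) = a + 2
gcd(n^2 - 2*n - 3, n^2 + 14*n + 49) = 1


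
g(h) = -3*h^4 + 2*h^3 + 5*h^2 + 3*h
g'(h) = -12*h^3 + 6*h^2 + 10*h + 3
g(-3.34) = -402.10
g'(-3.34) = 483.65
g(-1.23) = -6.71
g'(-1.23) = 22.11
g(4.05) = -580.10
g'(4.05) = -655.25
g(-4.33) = -1136.17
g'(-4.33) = 1046.39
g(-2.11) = -62.32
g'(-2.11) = 121.34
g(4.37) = -818.57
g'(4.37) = -840.16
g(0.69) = 4.43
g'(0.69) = 8.81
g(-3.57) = -525.28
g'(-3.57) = 589.76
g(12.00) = -57996.00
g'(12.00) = -19749.00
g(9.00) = -17793.00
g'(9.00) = -8169.00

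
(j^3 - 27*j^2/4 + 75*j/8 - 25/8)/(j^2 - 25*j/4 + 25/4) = j - 1/2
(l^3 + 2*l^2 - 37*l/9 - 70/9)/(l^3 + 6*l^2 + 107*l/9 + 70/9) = (l - 2)/(l + 2)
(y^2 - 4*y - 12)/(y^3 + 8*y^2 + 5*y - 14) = (y - 6)/(y^2 + 6*y - 7)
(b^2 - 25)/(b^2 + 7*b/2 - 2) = 2*(b^2 - 25)/(2*b^2 + 7*b - 4)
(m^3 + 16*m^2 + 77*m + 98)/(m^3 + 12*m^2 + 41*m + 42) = (m + 7)/(m + 3)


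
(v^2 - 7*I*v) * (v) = v^3 - 7*I*v^2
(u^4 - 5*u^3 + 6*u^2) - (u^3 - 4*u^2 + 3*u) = u^4 - 6*u^3 + 10*u^2 - 3*u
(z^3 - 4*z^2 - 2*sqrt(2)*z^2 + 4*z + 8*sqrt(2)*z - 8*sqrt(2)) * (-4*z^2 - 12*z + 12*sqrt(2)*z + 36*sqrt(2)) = -4*z^5 + 4*z^4 + 20*sqrt(2)*z^4 - 20*sqrt(2)*z^3 - 16*z^3 - 160*sqrt(2)*z^2 + 240*sqrt(2)*z + 384*z - 576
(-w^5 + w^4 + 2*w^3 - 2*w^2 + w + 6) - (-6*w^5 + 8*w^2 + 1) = 5*w^5 + w^4 + 2*w^3 - 10*w^2 + w + 5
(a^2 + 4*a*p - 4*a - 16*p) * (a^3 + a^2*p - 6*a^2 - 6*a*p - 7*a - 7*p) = a^5 + 5*a^4*p - 10*a^4 + 4*a^3*p^2 - 50*a^3*p + 17*a^3 - 40*a^2*p^2 + 85*a^2*p + 28*a^2 + 68*a*p^2 + 140*a*p + 112*p^2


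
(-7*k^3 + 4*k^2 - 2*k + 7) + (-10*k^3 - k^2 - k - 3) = -17*k^3 + 3*k^2 - 3*k + 4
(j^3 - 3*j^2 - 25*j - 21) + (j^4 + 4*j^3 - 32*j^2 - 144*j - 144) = j^4 + 5*j^3 - 35*j^2 - 169*j - 165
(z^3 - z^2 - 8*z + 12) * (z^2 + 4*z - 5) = z^5 + 3*z^4 - 17*z^3 - 15*z^2 + 88*z - 60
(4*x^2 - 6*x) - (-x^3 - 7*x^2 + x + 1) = x^3 + 11*x^2 - 7*x - 1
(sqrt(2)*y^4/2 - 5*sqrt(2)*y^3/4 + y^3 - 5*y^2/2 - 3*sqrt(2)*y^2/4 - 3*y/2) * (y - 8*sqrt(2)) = sqrt(2)*y^5/2 - 7*y^4 - 5*sqrt(2)*y^4/4 - 35*sqrt(2)*y^3/4 + 35*y^3/2 + 21*y^2/2 + 20*sqrt(2)*y^2 + 12*sqrt(2)*y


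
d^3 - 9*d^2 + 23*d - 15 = (d - 5)*(d - 3)*(d - 1)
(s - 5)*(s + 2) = s^2 - 3*s - 10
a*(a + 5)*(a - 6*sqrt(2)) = a^3 - 6*sqrt(2)*a^2 + 5*a^2 - 30*sqrt(2)*a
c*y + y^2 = y*(c + y)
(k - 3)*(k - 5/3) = k^2 - 14*k/3 + 5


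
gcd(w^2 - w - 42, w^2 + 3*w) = 1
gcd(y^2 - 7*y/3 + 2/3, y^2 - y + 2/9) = y - 1/3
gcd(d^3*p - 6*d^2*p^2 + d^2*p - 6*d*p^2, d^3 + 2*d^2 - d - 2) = d + 1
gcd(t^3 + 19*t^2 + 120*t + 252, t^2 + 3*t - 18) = t + 6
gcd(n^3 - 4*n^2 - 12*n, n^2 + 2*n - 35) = 1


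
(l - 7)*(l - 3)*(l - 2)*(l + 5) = l^4 - 7*l^3 - 19*l^2 + 163*l - 210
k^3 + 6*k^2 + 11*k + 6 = (k + 1)*(k + 2)*(k + 3)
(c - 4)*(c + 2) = c^2 - 2*c - 8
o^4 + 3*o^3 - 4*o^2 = o^2*(o - 1)*(o + 4)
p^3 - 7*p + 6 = (p - 2)*(p - 1)*(p + 3)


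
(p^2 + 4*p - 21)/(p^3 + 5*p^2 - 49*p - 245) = (p - 3)/(p^2 - 2*p - 35)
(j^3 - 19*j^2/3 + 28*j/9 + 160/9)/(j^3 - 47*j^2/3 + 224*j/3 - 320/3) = (j + 4/3)/(j - 8)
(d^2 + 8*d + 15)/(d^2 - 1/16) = 16*(d^2 + 8*d + 15)/(16*d^2 - 1)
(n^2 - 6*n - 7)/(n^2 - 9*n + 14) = (n + 1)/(n - 2)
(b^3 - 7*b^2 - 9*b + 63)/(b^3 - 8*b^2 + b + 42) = (b + 3)/(b + 2)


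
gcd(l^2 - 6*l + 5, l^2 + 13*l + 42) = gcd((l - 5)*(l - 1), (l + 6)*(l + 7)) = 1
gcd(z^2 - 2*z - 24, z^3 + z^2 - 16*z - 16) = z + 4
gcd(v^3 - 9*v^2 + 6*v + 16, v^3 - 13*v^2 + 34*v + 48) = v^2 - 7*v - 8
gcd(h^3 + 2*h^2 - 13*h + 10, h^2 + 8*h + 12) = 1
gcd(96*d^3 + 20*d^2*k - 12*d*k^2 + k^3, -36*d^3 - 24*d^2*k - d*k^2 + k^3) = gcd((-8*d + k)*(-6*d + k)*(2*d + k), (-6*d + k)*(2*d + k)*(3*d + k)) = 12*d^2 + 4*d*k - k^2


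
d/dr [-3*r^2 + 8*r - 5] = 8 - 6*r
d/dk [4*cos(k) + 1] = -4*sin(k)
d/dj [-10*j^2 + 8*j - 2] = 8 - 20*j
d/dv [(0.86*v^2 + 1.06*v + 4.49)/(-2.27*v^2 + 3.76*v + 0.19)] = (5.6398*v^2 + 20.7114*v - 16.681)/(5.1529*v^4 - 17.0704*v^3 + 13.275*v^2 + 1.4288*v + 0.0361)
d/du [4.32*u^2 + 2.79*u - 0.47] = 8.64*u + 2.79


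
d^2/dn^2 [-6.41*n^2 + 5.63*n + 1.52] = -12.8200000000000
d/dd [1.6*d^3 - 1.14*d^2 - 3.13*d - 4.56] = 4.8*d^2 - 2.28*d - 3.13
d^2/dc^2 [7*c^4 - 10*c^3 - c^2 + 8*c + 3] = 84*c^2 - 60*c - 2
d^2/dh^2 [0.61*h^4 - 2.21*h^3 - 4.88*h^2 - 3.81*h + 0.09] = 7.32*h^2 - 13.26*h - 9.76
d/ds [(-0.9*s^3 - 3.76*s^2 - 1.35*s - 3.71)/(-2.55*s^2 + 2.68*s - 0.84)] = (2.295*s^4 - 4.824*s^3 - 11.2513*s^2 - 12.6042*s + 11.0768)/(6.5025*s^4 - 13.668*s^3 + 11.4664*s^2 - 4.5024*s + 0.7056)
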